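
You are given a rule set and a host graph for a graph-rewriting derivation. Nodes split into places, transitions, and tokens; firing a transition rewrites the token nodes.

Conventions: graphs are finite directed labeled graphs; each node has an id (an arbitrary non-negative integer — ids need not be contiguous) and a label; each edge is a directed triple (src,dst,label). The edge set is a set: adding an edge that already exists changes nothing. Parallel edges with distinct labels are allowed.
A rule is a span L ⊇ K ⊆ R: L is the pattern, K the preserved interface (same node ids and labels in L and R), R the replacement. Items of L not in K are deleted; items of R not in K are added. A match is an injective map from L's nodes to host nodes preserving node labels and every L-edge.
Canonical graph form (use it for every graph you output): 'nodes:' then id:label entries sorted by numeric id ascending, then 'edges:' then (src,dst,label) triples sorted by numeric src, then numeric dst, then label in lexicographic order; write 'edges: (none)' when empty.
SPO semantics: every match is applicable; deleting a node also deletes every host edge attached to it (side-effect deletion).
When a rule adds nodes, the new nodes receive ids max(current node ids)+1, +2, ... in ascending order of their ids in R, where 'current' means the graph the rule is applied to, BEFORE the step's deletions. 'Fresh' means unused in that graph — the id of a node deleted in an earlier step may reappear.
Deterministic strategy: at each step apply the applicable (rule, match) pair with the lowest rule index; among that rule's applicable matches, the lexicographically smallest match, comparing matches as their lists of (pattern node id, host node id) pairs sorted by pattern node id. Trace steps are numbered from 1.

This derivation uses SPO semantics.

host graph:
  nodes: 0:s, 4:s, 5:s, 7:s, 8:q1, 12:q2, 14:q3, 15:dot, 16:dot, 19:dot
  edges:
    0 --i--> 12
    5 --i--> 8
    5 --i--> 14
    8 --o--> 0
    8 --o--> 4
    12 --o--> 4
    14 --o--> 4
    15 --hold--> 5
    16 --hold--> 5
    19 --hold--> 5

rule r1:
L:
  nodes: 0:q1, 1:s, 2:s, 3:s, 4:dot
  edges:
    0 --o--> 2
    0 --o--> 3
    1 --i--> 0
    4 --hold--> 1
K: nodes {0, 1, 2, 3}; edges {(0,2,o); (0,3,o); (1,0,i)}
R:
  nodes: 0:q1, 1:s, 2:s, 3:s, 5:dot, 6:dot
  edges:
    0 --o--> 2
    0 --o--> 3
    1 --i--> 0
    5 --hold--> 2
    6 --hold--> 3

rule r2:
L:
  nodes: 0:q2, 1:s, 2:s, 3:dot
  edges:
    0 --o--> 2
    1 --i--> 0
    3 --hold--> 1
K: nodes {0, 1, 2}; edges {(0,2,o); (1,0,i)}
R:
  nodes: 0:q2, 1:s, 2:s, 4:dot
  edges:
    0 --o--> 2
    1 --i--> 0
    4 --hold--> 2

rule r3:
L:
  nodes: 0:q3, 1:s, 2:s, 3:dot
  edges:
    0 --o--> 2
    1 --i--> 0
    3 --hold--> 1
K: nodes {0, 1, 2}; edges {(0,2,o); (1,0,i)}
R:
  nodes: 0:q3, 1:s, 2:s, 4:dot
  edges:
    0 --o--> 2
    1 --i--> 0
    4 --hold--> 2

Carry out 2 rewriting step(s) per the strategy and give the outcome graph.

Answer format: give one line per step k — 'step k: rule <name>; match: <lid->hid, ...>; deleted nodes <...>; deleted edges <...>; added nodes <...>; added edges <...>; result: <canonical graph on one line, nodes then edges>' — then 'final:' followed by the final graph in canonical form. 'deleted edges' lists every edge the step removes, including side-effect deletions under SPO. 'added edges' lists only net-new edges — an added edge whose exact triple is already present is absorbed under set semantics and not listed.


step 1: rule r1; match: 0->8, 1->5, 2->0, 3->4, 4->15; deleted nodes 15; deleted edges (15,5,hold); added nodes 20, 21; added edges (20,0,hold); (21,4,hold); result: nodes: 0:s, 4:s, 5:s, 7:s, 8:q1, 12:q2, 14:q3, 16:dot, 19:dot, 20:dot, 21:dot edges: (0,12,i); (5,8,i); (5,14,i); (8,0,o); (8,4,o); (12,4,o); (14,4,o); (16,5,hold); (19,5,hold); (20,0,hold); (21,4,hold)
step 2: rule r1; match: 0->8, 1->5, 2->0, 3->4, 4->16; deleted nodes 16; deleted edges (16,5,hold); added nodes 22, 23; added edges (22,0,hold); (23,4,hold); result: nodes: 0:s, 4:s, 5:s, 7:s, 8:q1, 12:q2, 14:q3, 19:dot, 20:dot, 21:dot, 22:dot, 23:dot edges: (0,12,i); (5,8,i); (5,14,i); (8,0,o); (8,4,o); (12,4,o); (14,4,o); (19,5,hold); (20,0,hold); (21,4,hold); (22,0,hold); (23,4,hold)
final:
nodes: 0:s, 4:s, 5:s, 7:s, 8:q1, 12:q2, 14:q3, 19:dot, 20:dot, 21:dot, 22:dot, 23:dot
edges: (0,12,i); (5,8,i); (5,14,i); (8,0,o); (8,4,o); (12,4,o); (14,4,o); (19,5,hold); (20,0,hold); (21,4,hold); (22,0,hold); (23,4,hold)


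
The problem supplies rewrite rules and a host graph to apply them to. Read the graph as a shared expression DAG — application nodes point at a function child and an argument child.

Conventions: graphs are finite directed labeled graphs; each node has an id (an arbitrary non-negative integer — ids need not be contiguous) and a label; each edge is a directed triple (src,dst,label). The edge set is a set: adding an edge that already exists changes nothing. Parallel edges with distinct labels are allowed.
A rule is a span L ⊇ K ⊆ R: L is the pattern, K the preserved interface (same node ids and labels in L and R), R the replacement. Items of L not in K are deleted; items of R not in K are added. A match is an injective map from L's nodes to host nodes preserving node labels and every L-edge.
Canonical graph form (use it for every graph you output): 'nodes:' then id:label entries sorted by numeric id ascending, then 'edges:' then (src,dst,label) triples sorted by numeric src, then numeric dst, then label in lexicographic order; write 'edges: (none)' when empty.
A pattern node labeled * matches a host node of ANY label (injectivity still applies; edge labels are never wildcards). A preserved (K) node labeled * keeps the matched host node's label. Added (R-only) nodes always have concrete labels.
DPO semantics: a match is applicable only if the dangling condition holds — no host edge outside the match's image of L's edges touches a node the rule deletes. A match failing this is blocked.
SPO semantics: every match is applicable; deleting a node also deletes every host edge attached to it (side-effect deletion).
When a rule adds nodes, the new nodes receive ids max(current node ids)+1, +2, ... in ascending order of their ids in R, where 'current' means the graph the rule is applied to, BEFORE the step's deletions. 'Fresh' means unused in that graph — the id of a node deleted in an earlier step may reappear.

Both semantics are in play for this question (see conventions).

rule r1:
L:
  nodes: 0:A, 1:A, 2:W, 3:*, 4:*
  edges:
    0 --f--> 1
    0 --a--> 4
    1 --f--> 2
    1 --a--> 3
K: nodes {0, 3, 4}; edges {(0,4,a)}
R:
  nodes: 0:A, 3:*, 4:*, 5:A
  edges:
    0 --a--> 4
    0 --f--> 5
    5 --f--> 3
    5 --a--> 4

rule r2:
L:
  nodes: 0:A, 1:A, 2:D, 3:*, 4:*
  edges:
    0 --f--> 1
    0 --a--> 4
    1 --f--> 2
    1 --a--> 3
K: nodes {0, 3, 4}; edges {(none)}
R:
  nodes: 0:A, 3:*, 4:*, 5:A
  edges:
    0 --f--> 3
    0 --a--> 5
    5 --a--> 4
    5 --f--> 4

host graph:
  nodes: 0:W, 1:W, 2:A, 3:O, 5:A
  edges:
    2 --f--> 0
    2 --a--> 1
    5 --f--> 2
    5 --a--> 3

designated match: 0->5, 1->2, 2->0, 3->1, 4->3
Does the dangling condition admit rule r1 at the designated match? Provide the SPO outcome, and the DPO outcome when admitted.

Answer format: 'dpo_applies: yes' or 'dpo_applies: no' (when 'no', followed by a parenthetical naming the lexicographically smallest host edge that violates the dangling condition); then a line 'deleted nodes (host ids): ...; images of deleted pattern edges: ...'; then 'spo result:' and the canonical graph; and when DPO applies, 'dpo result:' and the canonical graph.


dpo_applies: yes
deleted nodes (host ids): 0, 2; images of deleted pattern edges: (2,0,f); (2,1,a); (5,2,f)
spo result:
nodes: 1:W, 3:O, 5:A, 6:A
edges: (5,3,a); (5,6,f); (6,1,f); (6,3,a)
dpo result:
nodes: 1:W, 3:O, 5:A, 6:A
edges: (5,3,a); (5,6,f); (6,1,f); (6,3,a)


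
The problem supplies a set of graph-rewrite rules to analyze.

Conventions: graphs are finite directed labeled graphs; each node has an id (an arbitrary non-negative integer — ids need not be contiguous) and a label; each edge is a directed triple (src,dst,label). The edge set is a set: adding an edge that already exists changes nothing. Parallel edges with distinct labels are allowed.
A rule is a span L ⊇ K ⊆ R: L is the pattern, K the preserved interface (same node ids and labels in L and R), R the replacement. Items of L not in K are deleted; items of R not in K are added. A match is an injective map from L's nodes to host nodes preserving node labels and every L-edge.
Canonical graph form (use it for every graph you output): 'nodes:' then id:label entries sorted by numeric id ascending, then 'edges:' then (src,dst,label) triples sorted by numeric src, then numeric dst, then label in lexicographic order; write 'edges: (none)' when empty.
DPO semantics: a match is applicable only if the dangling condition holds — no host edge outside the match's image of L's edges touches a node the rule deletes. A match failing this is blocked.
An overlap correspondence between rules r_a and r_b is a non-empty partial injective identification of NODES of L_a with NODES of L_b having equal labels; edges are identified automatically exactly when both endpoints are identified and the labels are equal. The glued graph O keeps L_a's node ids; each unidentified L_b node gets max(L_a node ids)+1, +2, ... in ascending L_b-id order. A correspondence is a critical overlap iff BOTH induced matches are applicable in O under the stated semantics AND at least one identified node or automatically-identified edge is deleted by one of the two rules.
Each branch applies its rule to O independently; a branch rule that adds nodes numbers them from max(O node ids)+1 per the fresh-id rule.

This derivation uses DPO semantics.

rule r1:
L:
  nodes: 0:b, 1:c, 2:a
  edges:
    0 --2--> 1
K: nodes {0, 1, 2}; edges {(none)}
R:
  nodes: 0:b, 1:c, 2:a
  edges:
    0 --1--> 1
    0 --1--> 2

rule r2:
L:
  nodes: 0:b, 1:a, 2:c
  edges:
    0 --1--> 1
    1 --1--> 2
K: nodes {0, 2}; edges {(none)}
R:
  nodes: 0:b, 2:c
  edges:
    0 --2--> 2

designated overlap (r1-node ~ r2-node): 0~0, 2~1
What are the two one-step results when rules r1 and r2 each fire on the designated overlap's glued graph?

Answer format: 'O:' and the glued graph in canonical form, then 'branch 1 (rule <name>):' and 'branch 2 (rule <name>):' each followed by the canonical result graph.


O:
nodes: 0:b, 1:c, 2:a, 3:c
edges: (0,1,2); (0,2,1); (2,3,1)
branch 1 (rule r1):
nodes: 0:b, 1:c, 2:a, 3:c
edges: (0,1,1); (0,2,1); (2,3,1)
branch 2 (rule r2):
nodes: 0:b, 1:c, 3:c
edges: (0,1,2); (0,3,2)


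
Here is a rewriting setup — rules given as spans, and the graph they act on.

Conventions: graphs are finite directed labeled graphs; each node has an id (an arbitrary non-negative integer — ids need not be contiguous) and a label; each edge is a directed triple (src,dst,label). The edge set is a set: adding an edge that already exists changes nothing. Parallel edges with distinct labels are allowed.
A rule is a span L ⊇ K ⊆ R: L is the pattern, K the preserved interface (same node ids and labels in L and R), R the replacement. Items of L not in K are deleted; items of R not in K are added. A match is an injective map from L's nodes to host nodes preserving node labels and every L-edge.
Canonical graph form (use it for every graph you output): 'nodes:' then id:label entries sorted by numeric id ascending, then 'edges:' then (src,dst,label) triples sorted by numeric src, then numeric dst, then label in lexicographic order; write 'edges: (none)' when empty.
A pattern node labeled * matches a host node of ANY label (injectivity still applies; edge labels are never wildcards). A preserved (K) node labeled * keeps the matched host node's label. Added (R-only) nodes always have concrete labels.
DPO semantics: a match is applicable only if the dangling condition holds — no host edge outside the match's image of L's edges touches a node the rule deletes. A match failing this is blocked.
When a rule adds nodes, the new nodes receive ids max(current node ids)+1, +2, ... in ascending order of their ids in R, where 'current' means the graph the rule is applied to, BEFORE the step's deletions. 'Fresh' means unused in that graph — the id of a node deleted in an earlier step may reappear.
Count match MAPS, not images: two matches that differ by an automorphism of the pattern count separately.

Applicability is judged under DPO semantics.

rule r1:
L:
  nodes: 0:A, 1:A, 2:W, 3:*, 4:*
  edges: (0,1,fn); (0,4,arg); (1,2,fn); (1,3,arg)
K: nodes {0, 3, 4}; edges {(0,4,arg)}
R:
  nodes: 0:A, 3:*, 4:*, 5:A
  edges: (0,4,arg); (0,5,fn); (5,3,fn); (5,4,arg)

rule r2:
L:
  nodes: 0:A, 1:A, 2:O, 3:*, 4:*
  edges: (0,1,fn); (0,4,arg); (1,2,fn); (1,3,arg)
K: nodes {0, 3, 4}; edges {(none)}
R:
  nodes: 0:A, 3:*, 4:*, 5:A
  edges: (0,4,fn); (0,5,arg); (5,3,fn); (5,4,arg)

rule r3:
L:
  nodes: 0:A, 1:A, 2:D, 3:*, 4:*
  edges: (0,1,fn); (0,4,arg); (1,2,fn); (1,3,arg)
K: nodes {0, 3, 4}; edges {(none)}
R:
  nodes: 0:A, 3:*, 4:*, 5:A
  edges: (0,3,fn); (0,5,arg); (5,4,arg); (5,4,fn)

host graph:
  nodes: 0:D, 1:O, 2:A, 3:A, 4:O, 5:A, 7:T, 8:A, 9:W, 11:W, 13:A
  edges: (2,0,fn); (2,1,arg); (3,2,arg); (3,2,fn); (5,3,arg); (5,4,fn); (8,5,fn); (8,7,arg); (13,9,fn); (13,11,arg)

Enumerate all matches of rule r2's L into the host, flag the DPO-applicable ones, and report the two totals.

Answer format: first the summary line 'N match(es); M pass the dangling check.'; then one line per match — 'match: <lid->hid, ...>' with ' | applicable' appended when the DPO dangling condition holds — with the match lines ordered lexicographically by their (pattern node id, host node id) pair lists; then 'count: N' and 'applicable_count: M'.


1 match(es); 1 pass the dangling check.
match: 0->8, 1->5, 2->4, 3->3, 4->7 | applicable
count: 1
applicable_count: 1


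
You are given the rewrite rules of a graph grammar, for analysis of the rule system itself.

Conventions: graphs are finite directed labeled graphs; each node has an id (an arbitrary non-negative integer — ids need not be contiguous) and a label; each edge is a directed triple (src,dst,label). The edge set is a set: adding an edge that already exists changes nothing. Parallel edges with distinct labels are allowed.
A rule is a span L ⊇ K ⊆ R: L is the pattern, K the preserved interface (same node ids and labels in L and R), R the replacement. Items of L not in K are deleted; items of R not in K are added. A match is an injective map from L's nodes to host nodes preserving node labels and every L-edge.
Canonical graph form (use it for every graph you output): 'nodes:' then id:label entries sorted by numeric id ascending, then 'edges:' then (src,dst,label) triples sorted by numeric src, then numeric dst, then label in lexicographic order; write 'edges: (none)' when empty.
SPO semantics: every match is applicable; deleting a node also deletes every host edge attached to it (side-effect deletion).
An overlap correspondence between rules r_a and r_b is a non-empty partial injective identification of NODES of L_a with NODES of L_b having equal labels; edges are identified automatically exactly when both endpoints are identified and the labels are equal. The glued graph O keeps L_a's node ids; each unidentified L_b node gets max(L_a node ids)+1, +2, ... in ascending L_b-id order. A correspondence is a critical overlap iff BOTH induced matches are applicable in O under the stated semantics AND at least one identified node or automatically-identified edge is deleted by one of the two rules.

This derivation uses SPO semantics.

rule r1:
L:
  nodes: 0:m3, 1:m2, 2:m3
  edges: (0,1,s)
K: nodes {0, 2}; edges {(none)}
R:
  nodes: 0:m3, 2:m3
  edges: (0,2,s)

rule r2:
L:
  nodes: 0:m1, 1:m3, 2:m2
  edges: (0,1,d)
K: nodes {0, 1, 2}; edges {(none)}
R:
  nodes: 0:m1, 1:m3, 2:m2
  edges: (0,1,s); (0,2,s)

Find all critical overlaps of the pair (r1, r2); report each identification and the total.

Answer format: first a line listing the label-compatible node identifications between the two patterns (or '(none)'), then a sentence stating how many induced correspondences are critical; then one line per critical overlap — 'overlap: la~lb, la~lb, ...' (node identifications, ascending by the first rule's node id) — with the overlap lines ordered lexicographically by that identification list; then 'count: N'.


label-compatible node identifications between L(r1) and L(r2): 0~1, 1~2, 2~1
3 of the induced correspondences are critical overlaps of r1 and r2.
overlap: 0~1, 1~2
overlap: 1~2
overlap: 1~2, 2~1
count: 3


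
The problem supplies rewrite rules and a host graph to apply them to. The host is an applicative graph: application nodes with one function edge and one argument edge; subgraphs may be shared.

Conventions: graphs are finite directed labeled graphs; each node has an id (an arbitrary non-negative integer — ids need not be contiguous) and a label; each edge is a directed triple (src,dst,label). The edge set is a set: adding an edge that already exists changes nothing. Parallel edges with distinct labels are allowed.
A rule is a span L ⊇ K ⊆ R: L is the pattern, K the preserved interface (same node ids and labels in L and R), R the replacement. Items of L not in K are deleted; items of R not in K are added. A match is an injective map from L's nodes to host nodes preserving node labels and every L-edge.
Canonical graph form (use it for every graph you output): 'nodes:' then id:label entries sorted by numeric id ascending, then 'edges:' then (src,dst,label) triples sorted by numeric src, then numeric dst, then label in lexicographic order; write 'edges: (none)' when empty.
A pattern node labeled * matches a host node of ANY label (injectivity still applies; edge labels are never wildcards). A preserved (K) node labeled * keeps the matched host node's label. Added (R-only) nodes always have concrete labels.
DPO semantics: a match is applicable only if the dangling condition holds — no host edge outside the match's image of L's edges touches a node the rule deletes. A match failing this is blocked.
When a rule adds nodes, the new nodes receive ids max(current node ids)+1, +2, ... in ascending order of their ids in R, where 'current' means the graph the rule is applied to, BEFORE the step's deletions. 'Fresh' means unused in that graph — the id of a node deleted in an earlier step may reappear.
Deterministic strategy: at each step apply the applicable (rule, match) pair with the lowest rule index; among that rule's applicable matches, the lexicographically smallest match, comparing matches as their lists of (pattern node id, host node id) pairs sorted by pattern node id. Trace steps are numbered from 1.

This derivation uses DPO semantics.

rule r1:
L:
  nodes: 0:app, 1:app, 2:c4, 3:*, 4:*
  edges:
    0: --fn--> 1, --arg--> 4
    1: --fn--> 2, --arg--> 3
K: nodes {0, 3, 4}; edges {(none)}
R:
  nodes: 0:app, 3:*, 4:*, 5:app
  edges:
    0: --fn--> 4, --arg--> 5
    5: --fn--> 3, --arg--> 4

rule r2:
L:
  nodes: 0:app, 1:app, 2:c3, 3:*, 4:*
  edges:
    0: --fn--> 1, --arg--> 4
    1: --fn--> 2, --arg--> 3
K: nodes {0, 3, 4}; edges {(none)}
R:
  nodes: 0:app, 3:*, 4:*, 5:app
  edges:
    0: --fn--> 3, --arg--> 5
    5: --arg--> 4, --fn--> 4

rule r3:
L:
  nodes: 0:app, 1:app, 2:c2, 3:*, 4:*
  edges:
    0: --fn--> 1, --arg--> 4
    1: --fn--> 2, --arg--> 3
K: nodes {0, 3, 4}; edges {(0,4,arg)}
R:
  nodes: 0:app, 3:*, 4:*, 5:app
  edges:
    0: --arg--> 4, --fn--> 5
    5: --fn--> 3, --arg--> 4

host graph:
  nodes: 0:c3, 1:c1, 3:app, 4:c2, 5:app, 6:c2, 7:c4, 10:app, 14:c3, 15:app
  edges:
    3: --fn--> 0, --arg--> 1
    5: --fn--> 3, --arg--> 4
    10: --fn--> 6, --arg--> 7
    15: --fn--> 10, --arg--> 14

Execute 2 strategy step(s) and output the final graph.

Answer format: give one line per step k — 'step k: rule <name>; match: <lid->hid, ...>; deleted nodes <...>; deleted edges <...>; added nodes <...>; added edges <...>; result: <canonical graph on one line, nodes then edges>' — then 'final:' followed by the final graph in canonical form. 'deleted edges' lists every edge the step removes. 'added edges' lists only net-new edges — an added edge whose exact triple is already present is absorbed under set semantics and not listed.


step 1: rule r2; match: 0->5, 1->3, 2->0, 3->1, 4->4; deleted nodes 0, 3; deleted edges (3,0,fn); (3,1,arg); (5,3,fn); (5,4,arg); added nodes 16; added edges (5,1,fn); (5,16,arg); (16,4,arg); (16,4,fn); result: nodes: 1:c1, 4:c2, 5:app, 6:c2, 7:c4, 10:app, 14:c3, 15:app, 16:app edges: (5,1,fn); (5,16,arg); (10,6,fn); (10,7,arg); (15,10,fn); (15,14,arg); (16,4,arg); (16,4,fn)
step 2: rule r3; match: 0->15, 1->10, 2->6, 3->7, 4->14; deleted nodes 6, 10; deleted edges (10,6,fn); (10,7,arg); (15,10,fn); added nodes 17; added edges (15,17,fn); (17,7,fn); (17,14,arg); result: nodes: 1:c1, 4:c2, 5:app, 7:c4, 14:c3, 15:app, 16:app, 17:app edges: (5,1,fn); (5,16,arg); (15,14,arg); (15,17,fn); (16,4,arg); (16,4,fn); (17,7,fn); (17,14,arg)
final:
nodes: 1:c1, 4:c2, 5:app, 7:c4, 14:c3, 15:app, 16:app, 17:app
edges: (5,1,fn); (5,16,arg); (15,14,arg); (15,17,fn); (16,4,arg); (16,4,fn); (17,7,fn); (17,14,arg)


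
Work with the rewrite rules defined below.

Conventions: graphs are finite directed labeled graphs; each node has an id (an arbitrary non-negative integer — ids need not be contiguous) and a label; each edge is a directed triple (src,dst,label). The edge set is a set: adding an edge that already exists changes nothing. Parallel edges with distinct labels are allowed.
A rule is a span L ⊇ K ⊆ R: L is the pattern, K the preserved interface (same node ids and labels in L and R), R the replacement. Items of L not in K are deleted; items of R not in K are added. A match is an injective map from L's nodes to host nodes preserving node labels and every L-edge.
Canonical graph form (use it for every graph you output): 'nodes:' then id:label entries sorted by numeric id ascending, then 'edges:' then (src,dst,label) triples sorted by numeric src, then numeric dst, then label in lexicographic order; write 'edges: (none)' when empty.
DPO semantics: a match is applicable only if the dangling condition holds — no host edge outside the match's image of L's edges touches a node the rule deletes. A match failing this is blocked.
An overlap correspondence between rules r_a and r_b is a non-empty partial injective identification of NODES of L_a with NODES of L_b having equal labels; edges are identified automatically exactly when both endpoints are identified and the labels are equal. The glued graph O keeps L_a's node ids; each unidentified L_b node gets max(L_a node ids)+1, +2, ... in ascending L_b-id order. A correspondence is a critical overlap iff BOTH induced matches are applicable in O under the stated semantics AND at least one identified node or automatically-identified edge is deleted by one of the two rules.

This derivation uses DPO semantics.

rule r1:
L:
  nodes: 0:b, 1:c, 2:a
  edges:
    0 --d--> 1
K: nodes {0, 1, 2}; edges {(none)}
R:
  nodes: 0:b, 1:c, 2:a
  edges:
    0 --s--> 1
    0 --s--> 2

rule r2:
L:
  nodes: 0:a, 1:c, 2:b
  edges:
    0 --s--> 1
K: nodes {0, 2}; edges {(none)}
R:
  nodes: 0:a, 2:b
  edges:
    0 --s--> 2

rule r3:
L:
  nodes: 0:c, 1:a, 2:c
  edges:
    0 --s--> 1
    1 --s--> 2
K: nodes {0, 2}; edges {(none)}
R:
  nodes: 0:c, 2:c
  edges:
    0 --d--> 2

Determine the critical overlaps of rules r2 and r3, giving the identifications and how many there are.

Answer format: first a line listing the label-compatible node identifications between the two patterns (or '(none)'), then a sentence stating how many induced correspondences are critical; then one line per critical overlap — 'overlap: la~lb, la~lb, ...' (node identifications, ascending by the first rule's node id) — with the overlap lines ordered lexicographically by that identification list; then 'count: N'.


label-compatible node identifications between L(r2) and L(r3): 0~1, 1~0, 1~2
1 of the induced correspondences is a critical overlap of r2 and r3.
overlap: 0~1, 1~2
count: 1


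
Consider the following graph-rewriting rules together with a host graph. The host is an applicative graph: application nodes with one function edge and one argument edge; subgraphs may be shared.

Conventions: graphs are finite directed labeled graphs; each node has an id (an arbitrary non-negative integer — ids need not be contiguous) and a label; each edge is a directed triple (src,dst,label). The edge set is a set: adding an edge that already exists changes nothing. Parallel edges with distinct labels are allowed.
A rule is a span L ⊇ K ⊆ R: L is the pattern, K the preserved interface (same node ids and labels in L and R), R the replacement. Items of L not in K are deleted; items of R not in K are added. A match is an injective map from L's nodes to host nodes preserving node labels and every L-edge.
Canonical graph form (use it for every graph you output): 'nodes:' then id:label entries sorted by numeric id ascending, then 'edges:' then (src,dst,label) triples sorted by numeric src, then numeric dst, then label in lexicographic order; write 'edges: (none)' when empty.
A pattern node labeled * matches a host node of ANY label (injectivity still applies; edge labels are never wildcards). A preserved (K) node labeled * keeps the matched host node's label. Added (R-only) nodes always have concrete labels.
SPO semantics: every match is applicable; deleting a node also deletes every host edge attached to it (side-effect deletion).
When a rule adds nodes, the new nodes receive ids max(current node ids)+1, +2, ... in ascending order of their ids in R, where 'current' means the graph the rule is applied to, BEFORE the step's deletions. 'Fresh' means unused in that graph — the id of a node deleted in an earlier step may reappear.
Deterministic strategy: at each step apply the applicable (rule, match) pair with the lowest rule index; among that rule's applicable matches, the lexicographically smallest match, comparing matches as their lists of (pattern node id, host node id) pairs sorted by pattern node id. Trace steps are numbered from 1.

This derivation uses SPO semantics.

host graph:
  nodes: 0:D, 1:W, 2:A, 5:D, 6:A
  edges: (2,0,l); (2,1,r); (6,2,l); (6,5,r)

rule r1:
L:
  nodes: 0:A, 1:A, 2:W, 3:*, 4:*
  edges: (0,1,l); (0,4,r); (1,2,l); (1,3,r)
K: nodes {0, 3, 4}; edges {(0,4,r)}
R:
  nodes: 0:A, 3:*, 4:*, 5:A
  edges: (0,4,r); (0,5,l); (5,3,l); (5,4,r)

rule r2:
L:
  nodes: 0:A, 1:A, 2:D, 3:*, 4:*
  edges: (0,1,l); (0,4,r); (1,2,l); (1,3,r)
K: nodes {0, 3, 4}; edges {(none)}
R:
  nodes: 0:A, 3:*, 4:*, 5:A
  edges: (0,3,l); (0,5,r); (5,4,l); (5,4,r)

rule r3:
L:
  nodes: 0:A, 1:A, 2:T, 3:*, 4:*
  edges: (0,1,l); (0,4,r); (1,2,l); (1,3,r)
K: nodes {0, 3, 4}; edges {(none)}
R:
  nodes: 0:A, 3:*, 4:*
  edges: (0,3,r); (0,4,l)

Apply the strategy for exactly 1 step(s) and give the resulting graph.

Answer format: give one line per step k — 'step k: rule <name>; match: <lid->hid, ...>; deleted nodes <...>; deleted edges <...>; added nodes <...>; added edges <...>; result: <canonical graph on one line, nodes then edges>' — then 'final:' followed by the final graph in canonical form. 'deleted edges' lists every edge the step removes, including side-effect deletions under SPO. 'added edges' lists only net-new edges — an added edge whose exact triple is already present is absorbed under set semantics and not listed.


step 1: rule r2; match: 0->6, 1->2, 2->0, 3->1, 4->5; deleted nodes 0, 2; deleted edges (2,0,l); (2,1,r); (6,2,l); (6,5,r); added nodes 7; added edges (6,1,l); (6,7,r); (7,5,l); (7,5,r); result: nodes: 1:W, 5:D, 6:A, 7:A edges: (6,1,l); (6,7,r); (7,5,l); (7,5,r)
final:
nodes: 1:W, 5:D, 6:A, 7:A
edges: (6,1,l); (6,7,r); (7,5,l); (7,5,r)


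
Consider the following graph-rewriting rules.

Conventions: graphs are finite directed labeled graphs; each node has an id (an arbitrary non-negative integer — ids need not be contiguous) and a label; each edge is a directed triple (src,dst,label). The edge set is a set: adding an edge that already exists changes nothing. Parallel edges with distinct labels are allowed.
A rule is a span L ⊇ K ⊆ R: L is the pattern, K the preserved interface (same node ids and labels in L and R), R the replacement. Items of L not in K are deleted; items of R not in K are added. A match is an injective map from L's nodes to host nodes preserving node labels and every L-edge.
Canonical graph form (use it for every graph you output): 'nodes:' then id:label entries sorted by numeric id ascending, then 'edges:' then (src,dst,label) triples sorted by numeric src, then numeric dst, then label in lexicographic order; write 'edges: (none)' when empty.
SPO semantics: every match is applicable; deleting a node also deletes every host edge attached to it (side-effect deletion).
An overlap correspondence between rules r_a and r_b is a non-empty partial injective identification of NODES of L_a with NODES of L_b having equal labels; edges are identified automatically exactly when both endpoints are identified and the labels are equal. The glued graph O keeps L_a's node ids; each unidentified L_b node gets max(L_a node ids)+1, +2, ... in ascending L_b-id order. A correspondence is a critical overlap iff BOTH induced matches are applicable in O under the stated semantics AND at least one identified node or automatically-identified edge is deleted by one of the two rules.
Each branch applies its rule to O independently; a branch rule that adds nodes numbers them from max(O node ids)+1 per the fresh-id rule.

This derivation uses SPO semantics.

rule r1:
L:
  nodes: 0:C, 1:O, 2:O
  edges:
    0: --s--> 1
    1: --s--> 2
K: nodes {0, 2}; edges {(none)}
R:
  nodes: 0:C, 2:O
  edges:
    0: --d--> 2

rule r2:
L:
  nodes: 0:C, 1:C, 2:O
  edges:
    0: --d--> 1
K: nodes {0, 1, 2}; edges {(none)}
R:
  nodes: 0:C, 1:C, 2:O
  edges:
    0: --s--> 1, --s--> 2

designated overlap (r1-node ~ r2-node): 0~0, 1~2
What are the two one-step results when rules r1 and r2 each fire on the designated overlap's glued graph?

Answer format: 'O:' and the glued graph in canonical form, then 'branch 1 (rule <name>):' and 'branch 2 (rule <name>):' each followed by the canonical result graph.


O:
nodes: 0:C, 1:O, 2:O, 3:C
edges: (0,1,s); (0,3,d); (1,2,s)
branch 1 (rule r1):
nodes: 0:C, 2:O, 3:C
edges: (0,2,d); (0,3,d)
branch 2 (rule r2):
nodes: 0:C, 1:O, 2:O, 3:C
edges: (0,1,s); (0,3,s); (1,2,s)


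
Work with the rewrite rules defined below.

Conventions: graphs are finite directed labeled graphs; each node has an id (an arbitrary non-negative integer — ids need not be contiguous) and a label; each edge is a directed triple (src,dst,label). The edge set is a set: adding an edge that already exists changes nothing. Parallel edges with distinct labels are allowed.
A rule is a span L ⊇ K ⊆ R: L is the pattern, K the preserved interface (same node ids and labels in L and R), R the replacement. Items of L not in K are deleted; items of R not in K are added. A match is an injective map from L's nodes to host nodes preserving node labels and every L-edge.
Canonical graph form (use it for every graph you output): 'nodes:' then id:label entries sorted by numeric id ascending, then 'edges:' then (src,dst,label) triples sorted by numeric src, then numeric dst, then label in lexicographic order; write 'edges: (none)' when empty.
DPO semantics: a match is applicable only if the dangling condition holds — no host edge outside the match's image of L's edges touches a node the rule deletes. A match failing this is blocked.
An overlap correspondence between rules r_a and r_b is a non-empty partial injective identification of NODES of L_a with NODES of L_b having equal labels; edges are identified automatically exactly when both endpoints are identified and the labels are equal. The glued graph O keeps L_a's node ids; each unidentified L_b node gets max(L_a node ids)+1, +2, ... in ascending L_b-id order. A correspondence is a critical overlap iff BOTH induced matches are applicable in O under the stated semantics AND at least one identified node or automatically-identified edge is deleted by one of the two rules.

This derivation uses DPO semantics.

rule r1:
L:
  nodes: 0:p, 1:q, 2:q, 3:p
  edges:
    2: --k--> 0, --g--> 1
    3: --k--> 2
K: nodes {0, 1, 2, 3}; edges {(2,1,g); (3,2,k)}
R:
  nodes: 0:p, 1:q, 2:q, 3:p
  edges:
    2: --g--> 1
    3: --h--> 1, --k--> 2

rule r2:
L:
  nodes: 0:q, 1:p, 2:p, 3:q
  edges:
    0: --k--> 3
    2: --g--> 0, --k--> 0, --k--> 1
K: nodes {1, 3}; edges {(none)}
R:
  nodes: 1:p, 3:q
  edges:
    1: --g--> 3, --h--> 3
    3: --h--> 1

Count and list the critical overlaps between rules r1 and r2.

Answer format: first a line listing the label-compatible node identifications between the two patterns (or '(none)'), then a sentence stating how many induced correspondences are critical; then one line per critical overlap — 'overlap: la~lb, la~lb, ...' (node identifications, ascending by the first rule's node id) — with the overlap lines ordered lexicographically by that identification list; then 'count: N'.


label-compatible node identifications between L(r1) and L(r2): 0~1, 0~2, 1~0, 1~3, 2~0, 2~3, 3~1, 3~2
0 of the induced correspondences are critical overlaps of r1 and r2.
count: 0


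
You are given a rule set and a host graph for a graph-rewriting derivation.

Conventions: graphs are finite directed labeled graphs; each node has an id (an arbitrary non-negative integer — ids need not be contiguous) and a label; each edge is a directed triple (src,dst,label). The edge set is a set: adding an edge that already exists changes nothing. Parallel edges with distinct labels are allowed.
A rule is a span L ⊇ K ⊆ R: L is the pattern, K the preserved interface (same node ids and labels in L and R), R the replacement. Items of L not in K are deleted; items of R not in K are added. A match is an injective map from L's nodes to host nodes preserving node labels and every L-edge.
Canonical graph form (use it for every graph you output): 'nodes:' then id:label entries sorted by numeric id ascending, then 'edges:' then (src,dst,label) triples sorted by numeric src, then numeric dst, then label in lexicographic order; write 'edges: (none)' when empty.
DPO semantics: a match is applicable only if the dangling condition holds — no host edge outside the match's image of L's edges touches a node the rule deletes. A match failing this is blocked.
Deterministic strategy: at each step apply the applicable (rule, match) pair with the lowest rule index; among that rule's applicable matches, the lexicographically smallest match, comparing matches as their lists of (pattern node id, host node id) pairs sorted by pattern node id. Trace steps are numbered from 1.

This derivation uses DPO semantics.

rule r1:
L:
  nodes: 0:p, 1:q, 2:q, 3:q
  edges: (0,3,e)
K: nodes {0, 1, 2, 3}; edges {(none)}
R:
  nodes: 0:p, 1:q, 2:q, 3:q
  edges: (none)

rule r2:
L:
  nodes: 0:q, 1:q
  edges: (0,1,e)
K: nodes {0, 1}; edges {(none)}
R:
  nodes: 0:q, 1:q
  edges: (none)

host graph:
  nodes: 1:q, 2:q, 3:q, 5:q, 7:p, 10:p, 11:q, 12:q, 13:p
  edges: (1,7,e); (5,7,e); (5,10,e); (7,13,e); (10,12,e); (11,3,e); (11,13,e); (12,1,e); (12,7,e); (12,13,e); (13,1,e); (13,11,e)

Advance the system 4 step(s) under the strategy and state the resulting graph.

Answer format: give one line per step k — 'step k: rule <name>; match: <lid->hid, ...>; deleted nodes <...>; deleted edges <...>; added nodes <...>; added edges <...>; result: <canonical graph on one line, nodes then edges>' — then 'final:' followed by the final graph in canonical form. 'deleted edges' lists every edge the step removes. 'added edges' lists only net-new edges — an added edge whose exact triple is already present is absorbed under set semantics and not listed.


step 1: rule r1; match: 0->10, 1->1, 2->2, 3->12; deleted nodes (none); deleted edges (10,12,e); added nodes (none); added edges (none); result: nodes: 1:q, 2:q, 3:q, 5:q, 7:p, 10:p, 11:q, 12:q, 13:p edges: (1,7,e); (5,7,e); (5,10,e); (7,13,e); (11,3,e); (11,13,e); (12,1,e); (12,7,e); (12,13,e); (13,1,e); (13,11,e)
step 2: rule r1; match: 0->13, 1->1, 2->2, 3->11; deleted nodes (none); deleted edges (13,11,e); added nodes (none); added edges (none); result: nodes: 1:q, 2:q, 3:q, 5:q, 7:p, 10:p, 11:q, 12:q, 13:p edges: (1,7,e); (5,7,e); (5,10,e); (7,13,e); (11,3,e); (11,13,e); (12,1,e); (12,7,e); (12,13,e); (13,1,e)
step 3: rule r1; match: 0->13, 1->2, 2->3, 3->1; deleted nodes (none); deleted edges (13,1,e); added nodes (none); added edges (none); result: nodes: 1:q, 2:q, 3:q, 5:q, 7:p, 10:p, 11:q, 12:q, 13:p edges: (1,7,e); (5,7,e); (5,10,e); (7,13,e); (11,3,e); (11,13,e); (12,1,e); (12,7,e); (12,13,e)
step 4: rule r2; match: 0->11, 1->3; deleted nodes (none); deleted edges (11,3,e); added nodes (none); added edges (none); result: nodes: 1:q, 2:q, 3:q, 5:q, 7:p, 10:p, 11:q, 12:q, 13:p edges: (1,7,e); (5,7,e); (5,10,e); (7,13,e); (11,13,e); (12,1,e); (12,7,e); (12,13,e)
final:
nodes: 1:q, 2:q, 3:q, 5:q, 7:p, 10:p, 11:q, 12:q, 13:p
edges: (1,7,e); (5,7,e); (5,10,e); (7,13,e); (11,13,e); (12,1,e); (12,7,e); (12,13,e)


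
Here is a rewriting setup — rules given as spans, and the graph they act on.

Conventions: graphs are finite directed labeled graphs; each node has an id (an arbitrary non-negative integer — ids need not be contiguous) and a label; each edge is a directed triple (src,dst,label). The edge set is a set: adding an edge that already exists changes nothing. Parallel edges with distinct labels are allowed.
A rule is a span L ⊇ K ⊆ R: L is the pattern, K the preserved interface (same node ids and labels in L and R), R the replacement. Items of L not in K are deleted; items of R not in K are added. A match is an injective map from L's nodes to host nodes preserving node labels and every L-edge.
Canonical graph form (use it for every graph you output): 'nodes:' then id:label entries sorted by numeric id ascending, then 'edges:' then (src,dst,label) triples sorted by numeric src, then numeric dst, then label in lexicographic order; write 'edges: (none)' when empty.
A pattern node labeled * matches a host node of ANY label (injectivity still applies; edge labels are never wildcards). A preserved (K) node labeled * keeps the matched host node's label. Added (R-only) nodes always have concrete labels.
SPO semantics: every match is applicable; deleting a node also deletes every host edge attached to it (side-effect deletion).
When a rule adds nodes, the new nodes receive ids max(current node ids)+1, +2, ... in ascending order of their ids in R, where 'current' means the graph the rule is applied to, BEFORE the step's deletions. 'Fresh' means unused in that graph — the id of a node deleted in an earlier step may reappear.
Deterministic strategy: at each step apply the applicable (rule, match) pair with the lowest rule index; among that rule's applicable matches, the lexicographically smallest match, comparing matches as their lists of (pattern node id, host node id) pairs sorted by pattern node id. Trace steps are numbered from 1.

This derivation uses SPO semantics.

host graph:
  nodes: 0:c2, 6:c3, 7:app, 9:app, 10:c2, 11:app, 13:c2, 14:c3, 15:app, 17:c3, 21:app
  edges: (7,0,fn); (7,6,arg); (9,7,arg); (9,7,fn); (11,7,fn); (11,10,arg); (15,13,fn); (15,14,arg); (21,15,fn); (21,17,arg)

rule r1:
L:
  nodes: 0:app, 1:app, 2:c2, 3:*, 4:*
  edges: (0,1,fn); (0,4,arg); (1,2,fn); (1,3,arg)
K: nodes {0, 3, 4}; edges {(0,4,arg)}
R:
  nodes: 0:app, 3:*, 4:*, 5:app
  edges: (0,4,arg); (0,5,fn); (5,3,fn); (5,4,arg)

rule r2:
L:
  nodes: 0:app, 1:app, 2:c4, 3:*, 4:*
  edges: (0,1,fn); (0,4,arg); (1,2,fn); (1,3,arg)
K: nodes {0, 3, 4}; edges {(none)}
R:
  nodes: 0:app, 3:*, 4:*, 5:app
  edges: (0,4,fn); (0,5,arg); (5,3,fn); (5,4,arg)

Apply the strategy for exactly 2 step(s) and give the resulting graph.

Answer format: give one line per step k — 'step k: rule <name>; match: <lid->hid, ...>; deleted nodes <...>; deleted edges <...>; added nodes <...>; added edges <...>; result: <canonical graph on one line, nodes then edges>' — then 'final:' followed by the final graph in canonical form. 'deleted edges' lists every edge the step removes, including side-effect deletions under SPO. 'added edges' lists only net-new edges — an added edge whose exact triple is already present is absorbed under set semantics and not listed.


step 1: rule r1; match: 0->11, 1->7, 2->0, 3->6, 4->10; deleted nodes 0, 7; deleted edges (7,0,fn); (7,6,arg); (9,7,arg); (9,7,fn); (11,7,fn); added nodes 22; added edges (11,22,fn); (22,6,fn); (22,10,arg); result: nodes: 6:c3, 9:app, 10:c2, 11:app, 13:c2, 14:c3, 15:app, 17:c3, 21:app, 22:app edges: (11,10,arg); (11,22,fn); (15,13,fn); (15,14,arg); (21,15,fn); (21,17,arg); (22,6,fn); (22,10,arg)
step 2: rule r1; match: 0->21, 1->15, 2->13, 3->14, 4->17; deleted nodes 13, 15; deleted edges (15,13,fn); (15,14,arg); (21,15,fn); added nodes 23; added edges (21,23,fn); (23,14,fn); (23,17,arg); result: nodes: 6:c3, 9:app, 10:c2, 11:app, 14:c3, 17:c3, 21:app, 22:app, 23:app edges: (11,10,arg); (11,22,fn); (21,17,arg); (21,23,fn); (22,6,fn); (22,10,arg); (23,14,fn); (23,17,arg)
final:
nodes: 6:c3, 9:app, 10:c2, 11:app, 14:c3, 17:c3, 21:app, 22:app, 23:app
edges: (11,10,arg); (11,22,fn); (21,17,arg); (21,23,fn); (22,6,fn); (22,10,arg); (23,14,fn); (23,17,arg)
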